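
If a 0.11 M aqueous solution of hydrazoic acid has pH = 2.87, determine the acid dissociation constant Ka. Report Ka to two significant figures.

Ka = 1.7 × 10^-5

[H+] = 10^(-2.87) = 1.35 × 10^-3 M
At equilibrium [HA] = 0.11 − 1.35 × 10^-3 = 1.09 × 10^-1 M
Ka = [H+][A-]/[HA] = (1.35 × 10^-3)² / 1.09 × 10^-1 = 1.7 × 10^-5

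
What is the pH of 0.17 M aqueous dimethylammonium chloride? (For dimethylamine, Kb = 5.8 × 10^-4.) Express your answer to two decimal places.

(CH3)2NH2+ is the conjugate acid of the weak base (CH3)2NH.
Ka = Kw/Kb = 1.0×10^-14 / 5.8 × 10^-4 = 1.72 × 10^-11
Ka = [H+]²/(0.17 − [H+]) = 1.72 × 10^-11
Since Ka ≪ C₀, [H+] ≈ √(Ka·C₀) = 1.71 × 10^-6 M.
([H+]/C₀ = 0.001% < 5%, so the approximation holds.)
pH = −log[H+] = −log(1.71 × 10^-6) = 5.77

pH = 5.77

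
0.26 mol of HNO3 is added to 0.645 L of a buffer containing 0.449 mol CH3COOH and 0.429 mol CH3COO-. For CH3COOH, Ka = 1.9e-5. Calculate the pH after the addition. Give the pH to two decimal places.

pH = 4.10

Added H+ converts CH3COO- to CH3COOH: CH3COOH → 0.709 mol, CH3COO- → 0.169 mol.
pKa = −log(1.9 × 10^-5) = 4.721
pH = pKa + log([A⁻]/[HA]) = 4.721 + log(0.169/0.709) = 4.721 -0.623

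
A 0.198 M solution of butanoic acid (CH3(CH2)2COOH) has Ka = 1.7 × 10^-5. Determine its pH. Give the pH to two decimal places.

CH3(CH2)2COOH ⇌ CH3(CH2)2COO- + H+
Ka = x²/(0.198 − x) = 1.7 × 10^-5
Neglecting x in the denominator: x = √(1.7 × 10^-5 × 0.198) = 1.83 × 10^-3 M
pH = −log[H+] = −log(1.83 × 10^-3) = 2.74

pH = 2.74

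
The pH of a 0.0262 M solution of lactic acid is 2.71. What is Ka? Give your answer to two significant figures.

[H+] = 10^(-2.71) = 1.95 × 10^-3 M
At equilibrium [HA] = 0.0262 − 1.95 × 10^-3 = 2.43 × 10^-2 M
Ka = [H+][A-]/[HA] = (1.95 × 10^-3)² / 2.43 × 10^-2 = 1.6 × 10^-4

Ka = 1.6 × 10^-4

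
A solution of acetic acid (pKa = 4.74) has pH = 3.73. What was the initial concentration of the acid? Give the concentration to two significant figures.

[H+] = 10^(-3.73) = 1.86 × 10^-4 M = x
Ka = 10^(−4.74) = 1.82 × 10^-5
Ka = x²/(C₀ − x) ⇒ C₀ = x + x²/Ka
C₀ = 1.86 × 10^-4 + (1.86 × 10^-4)²/(1.82 × 10^-5) = 2.09 × 10^-3 M

C₀ = 2.1 × 10^-3 M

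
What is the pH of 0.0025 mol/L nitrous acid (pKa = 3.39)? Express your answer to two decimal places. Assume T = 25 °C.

pH = 3.08

HNO2 ⇌ NO2- + H+
Ka = 10^(−3.39) = 4.07 × 10^-4
Let x = [H+] at equilibrium. Ka = x²/(0.0025 − x).
The 5% rule fails; solving x² + Ka·x − Ka·C₀ = 0 exactly:
x = [−0.000407 + √(0.000407² + 4.07e-06)]/2 = 8.26 × 10^-4 M
pH = −log(8.26 × 10^-4) = 3.08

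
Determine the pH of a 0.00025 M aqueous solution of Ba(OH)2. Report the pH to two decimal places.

pH = 10.70

Ba(OH)2 is a strong base (each formula unit releases 2 OH-); [OH-] = 0.0005 M.
pOH = -log(0.0005) = 3.30
pH = 14.00 - 3.30 = 10.70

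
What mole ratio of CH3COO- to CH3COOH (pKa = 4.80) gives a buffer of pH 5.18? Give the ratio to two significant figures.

ratio = 2.4

pH = pKa + log(r) ⇒ log(r) = 5.18 − 4.80 = +0.38
r = [CH3COO-]/[CH3COOH] = 10^(+0.38) = 2.4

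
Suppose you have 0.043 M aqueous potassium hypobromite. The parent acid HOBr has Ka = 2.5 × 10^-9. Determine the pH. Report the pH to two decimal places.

pH = 10.62

OBr- is the conjugate base of the weak acid HOBr.
Kb = Kw/Ka = 1.0×10^-14 / 2.5 × 10^-9 = 4.00 × 10^-6
From the ICE table, Kb = x²/(0.043 − x) = 4.00 × 10^-6.
Assume x ≪ 0.043: x ≈ √(4.00 × 10^-6 × 0.043) = 4.15 × 10^-4 M
(x/C₀ = 0.96% < 5%, so the approximation holds.)
pOH = −log(4.15 × 10^-4) = 3.38; pH = 14.00 − 3.38 = 10.62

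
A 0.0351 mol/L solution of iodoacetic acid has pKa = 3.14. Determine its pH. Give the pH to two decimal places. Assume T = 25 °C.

ICH2COOH ⇌ ICH2COO- + H+
Ka = 10^(−3.14) = 7.24 × 10^-4
Ka = x²/(0.0351 − x) = 7.24 × 10^-4
x is not negligible relative to C₀; solve x² + 0.000724·x − 2.54e-05 = 0.
x = [−0.000724 + √(0.000724² + 0.000102)]/2 = 4.69 × 10^-3 M
pH = −log(4.69 × 10^-3) = 2.33

pH = 2.33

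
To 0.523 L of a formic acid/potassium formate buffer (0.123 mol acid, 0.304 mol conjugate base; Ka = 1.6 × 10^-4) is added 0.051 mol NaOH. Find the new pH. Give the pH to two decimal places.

pH = 4.49

After neutralization: n(HCOOH) = 0.072 mol, n(HCOO-) = 0.355 mol.
pKa = −log(1.6 × 10^-4) = 3.796
pH = pKa + log([A⁻]/[HA]) = 3.796 + log(0.355/0.072) = 3.796 +0.693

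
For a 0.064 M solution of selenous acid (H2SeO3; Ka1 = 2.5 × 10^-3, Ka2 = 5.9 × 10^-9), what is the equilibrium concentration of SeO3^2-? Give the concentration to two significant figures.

First ionization gives [H+] ≈ [HSeO3-] = 1.15 × 10^-2 M.
Second step: Ka2 = [H+][SeO3^2-]/[HSeO3-] ≈ [SeO3^2-] (since [H+] ≈ [HSeO3-]).
So [SeO3^2-] ≈ Ka2.

5.9 × 10^-9 M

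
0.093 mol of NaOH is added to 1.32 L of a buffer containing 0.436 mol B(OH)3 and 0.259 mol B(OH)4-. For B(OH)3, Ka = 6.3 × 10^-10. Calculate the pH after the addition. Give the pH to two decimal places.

OH- converts B(OH)3 to B(OH)4-: B(OH)3 → 0.343 mol, B(OH)4- → 0.352 mol.
pKa = −log(6.3 × 10^-10) = 9.201
Henderson–Hasselbalch with mole ratio 0.352/0.343: pH = 9.201 + (+0.011)

pH = 9.21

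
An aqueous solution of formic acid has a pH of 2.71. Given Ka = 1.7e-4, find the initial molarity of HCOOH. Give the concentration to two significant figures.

[H+] = 10^(-2.71) = 1.95 × 10^-3 M = x
Ka = x²/(C₀ − x) ⇒ C₀ = x + x²/Ka
C₀ = 1.95 × 10^-3 + (1.95 × 10^-3)²/(1.7 × 10^-4) = 2.43 × 10^-2 M

C₀ = 2.4 × 10^-2 M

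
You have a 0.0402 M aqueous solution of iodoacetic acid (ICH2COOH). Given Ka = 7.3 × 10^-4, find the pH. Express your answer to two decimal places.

pH = 2.30

ICH2COOH ⇌ ICH2COO- + H+
From the ICE table, Ka = x²/(0.0402 − x) = 7.3 × 10^-4.
x is not negligible relative to C₀; solve x² + 0.00073·x − 2.93e-05 = 0.
x = (−Ka + √(Ka² + 4·Ka·C₀))/2 = 5.06 × 10^-3 M
pH = −log[H+] = −log(5.06 × 10^-3) = 2.30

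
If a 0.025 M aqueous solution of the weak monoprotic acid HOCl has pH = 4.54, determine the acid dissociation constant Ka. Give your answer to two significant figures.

[H+] = 10^(-4.54) = 2.88 × 10^-5 M
At equilibrium [HA] = 0.025 − 2.88 × 10^-5 = 2.50 × 10^-2 M
Ka = [H+][A-]/[HA] = (2.88 × 10^-5)² / 2.50 × 10^-2 = 3.3 × 10^-8

Ka = 3.3 × 10^-8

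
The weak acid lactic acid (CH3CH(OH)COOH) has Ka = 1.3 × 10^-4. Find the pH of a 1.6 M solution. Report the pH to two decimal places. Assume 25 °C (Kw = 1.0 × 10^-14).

pH = 1.84

CH3CH(OH)COOH ⇌ CH3CH(OH)COO- + H+
Let x = [H+] at equilibrium. Ka = x²/(1.6 − x).
Assume x ≪ 1.6: x ≈ √(1.3 × 10^-4 × 1.6) = 1.44 × 10^-2 M
(x/C₀ = 0.9% < 5%, so the approximation holds.)
pH = −log[H+] = −log(1.44 × 10^-2) = 1.84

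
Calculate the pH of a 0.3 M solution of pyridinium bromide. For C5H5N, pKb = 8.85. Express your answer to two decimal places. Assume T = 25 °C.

C5H5NH+ is the conjugate acid of the weak base C5H5N.
Kb = 10^(−8.85) = 1.41 × 10^-9
Ka = Kw/Kb = 1.0×10^-14 / 1.41 × 10^-9 = 7.09 × 10^-6
From the ICE table, Ka = x²/(0.3 − x) = 7.09 × 10^-6.
Assume x ≪ 0.3: x ≈ √(7.09 × 10^-6 × 0.3) = 1.46 × 10^-3 M
Check: 0.49% ionized — well under 5%, approximation valid.
pH = −log[H+] = −log(1.46 × 10^-3) = 2.84

pH = 2.84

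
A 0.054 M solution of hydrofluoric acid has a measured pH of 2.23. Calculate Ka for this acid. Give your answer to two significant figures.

Ka = 7.2 × 10^-4

[H+] = 10^(-2.23) = 5.89 × 10^-3 M
At equilibrium [HA] = 0.054 − 5.89 × 10^-3 = 4.81 × 10^-2 M
Ka = [H+][A-]/[HA] = (5.89 × 10^-3)² / 4.81 × 10^-2 = 7.2 × 10^-4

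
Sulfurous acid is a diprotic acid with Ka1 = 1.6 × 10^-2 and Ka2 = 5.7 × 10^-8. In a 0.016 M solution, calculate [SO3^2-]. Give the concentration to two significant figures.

5.7 × 10^-8 M

First ionization gives [H+] ≈ [HSO3-] = 9.89 × 10^-3 M.
Second step: Ka2 = [H+][SO3^2-]/[HSO3-] ≈ [SO3^2-] (since [H+] ≈ [HSO3-]).
So [SO3^2-] ≈ Ka2.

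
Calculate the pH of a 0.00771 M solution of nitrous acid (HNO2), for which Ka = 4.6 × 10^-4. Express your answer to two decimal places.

HNO2 ⇌ NO2- + H+
From the ICE table, Ka = [H+]²/(0.00771 − [H+]) = 4.6 × 10^-4.
The 5% rule fails; solving [H+]² + Ka·[H+] − Ka·C₀ = 0 exactly:
[H+] = [−0.00046 + √(0.00046² + 1.42e-05)]/2 = 1.67 × 10^-3 M
pH = −log[H+] = −log(1.67 × 10^-3) = 2.78

pH = 2.78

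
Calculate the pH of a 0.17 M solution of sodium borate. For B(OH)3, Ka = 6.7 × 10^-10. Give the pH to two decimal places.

B(OH)4- is the conjugate base of the weak acid B(OH)3.
Kb = Kw/Ka = 1.0×10^-14 / 6.7 × 10^-10 = 1.49 × 10^-5
From the ICE table, Kb = x²/(0.17 − x) = 1.49 × 10^-5.
Assume x ≪ 0.17: x ≈ √(1.49 × 10^-5 × 0.17) = 1.59 × 10^-3 M
Check: 0.94% ionized — well under 5%, approximation valid.
pOH = 2.80, so pH = 14.00 − pOH = 11.20

pH = 11.20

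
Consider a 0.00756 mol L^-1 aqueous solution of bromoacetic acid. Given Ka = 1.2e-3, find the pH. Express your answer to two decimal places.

BrCH2COOH ⇌ BrCH2COO- + H+
From the ICE table, Ka = [H+]²/(0.00756 − [H+]) = 1.2 × 10^-3.
The 5% rule fails; solving [H+]² + Ka·[H+] − Ka·C₀ = 0 exactly:
[H+] = [−0.0012 + √(0.0012² + 3.63e-05)]/2 = 2.47 × 10^-3 M
pH = −log[H+] = −log(2.47 × 10^-3) = 2.61

pH = 2.61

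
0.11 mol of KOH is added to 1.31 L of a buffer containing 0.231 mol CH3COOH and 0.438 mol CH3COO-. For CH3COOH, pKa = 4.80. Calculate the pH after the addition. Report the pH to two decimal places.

After neutralization: n(CH3COOH) = 0.121 mol, n(CH3COO-) = 0.548 mol.
pH = pKa + log(n_CH3COO-/n_CH3COOH) = 4.80 + log(0.548/0.121) = 4.80 + (+0.656)

pH = 5.46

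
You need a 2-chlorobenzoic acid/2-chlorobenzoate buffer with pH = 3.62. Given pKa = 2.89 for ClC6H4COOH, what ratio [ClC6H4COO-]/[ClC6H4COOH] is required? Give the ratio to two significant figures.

ratio = 5.4

pH = pKa + log(r) ⇒ log(r) = 3.62 − 2.89 = +0.73
r = [ClC6H4COO-]/[ClC6H4COOH] = 10^(+0.73) = 5.37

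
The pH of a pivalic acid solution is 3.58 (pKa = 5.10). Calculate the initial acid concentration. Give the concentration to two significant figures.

[H+] = 10^(-3.58) = 2.63 × 10^-4 M = x
Ka = 10^(−5.10) = 7.94 × 10^-6
Ka = x²/(C₀ − x) ⇒ C₀ = x + x²/Ka
C₀ = 2.63 × 10^-4 + (2.63 × 10^-4)²/(7.94 × 10^-6) = 8.97 × 10^-3 M

C₀ = 9.0 × 10^-3 M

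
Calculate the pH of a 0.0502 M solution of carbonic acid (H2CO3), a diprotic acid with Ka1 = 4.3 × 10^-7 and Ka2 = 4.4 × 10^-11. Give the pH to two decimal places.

pH = 3.83

Since Ka1 ≫ Ka2, the first ionization dominates [H+].
Ka1 = x²/(0.0502 − x) = 4.3 × 10^-7
x ≈ √(4.3 × 10^-7 × 0.0502) = 1.47 × 10^-4 M
pH = −log(1.47 × 10^-4) = 3.83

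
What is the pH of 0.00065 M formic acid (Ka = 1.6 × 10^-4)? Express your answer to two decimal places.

pH = 3.60

HCOOH ⇌ HCOO- + H+
Ka = x²/(0.00065 − x) = 1.6 × 10^-4
Here C₀/Ka ≈ 4.06, so the small-x approximation fails. Use the quadratic:
x = (−Ka + √(Ka² + 4·Ka·C₀))/2 = 2.52 × 10^-4 M
pH = −log(2.52 × 10^-4) = 3.60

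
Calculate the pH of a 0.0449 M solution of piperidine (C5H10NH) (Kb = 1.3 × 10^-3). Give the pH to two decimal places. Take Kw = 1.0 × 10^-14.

C5H10NH + H2O ⇌ C5H10NH2+ + OH-
Kb = x²/(0.0449 − x) = 1.3 × 10^-3
The 5% rule fails; solving x² + Kb·x − Kb·C₀ = 0 exactly:
x = (−Kb + √(Kb² + 4·Kb·C₀))/2 = 7.02 × 10^-3 M
pOH = −log(7.02 × 10^-3) = 2.15; pH = 14.00 − 2.15 = 11.85

pH = 11.85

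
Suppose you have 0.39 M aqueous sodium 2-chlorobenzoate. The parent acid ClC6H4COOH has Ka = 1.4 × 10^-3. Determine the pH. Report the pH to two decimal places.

pH = 8.22

ClC6H4COO- is the conjugate base of the weak acid ClC6H4COOH.
Kb = Kw/Ka = 1.0×10^-14 / 1.4 × 10^-3 = 7.14 × 10^-12
From the ICE table, Kb = x²/(0.39 − x) = 7.14 × 10^-12.
Assume x ≪ 0.39: x ≈ √(7.14 × 10^-12 × 0.39) = 1.67 × 10^-6 M
(x/C₀ = 0.00043% < 5%, so the approximation holds.)
pOH = −log(1.67 × 10^-6) = 5.78; pH = 14.00 − 5.78 = 8.22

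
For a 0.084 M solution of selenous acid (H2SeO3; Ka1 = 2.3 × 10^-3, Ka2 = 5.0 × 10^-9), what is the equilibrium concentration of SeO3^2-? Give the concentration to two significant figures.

5.0 × 10^-9 M

First ionization gives [H+] ≈ [HSeO3-] = 1.28 × 10^-2 M.
Second step: Ka2 = [H+][SeO3^2-]/[HSeO3-] ≈ [SeO3^2-] (since [H+] ≈ [HSeO3-]).
So [SeO3^2-] ≈ Ka2.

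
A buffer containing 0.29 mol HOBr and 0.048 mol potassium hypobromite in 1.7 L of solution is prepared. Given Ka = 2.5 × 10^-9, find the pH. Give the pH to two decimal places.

pKa = −log(2.5 × 10^-9) = 8.602
Using pH = pKa + log([base]/[acid]) with [base]/[acid] = 0.048/0.29:
pH = 8.602 + (-0.781) = 7.82

pH = 7.82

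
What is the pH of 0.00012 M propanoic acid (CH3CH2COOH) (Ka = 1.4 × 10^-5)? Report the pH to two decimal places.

CH3CH2COOH ⇌ CH3CH2COO- + H+
Ka = [H+]²/(0.00012 − [H+]) = 1.4 × 10^-5
[H+] is not negligible relative to C₀; solve [H+]² + 1.4e-05·[H+] − 1.68e-09 = 0.
[H+] = [−1.4e-05 + √(1.4e-05² + 6.72e-09)]/2 = 3.46 × 10^-5 M
pH = −log[H+] = −log(3.46 × 10^-5) = 4.46

pH = 4.46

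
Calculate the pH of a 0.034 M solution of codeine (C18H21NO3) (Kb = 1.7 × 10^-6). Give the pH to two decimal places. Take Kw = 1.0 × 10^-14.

pH = 10.38

C18H21NO3 + H2O ⇌ C18H22NO3+ + OH-
Kb = x²/(0.034 − x) = 1.7 × 10^-6
Since Kb ≪ C₀, x ≈ √(Kb·C₀) = 2.40 × 10^-4 M.
pOH = −log(2.40 × 10^-4) = 3.62; pH = 14.00 − 3.62 = 10.38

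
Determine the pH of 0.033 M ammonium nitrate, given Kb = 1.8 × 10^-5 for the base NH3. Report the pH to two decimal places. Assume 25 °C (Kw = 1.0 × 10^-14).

pH = 5.37

NH4+ is the conjugate acid of the weak base NH3.
Ka = Kw/Kb = 1.0×10^-14 / 1.8 × 10^-5 = 5.56 × 10^-10
From the ICE table, Ka = [H+]²/(0.033 − [H+]) = 5.56 × 10^-10.
Since Ka ≪ C₀, [H+] ≈ √(Ka·C₀) = 4.28 × 10^-6 M.
Check: 0.013% ionized — well under 5%, approximation valid.
pH = −log[H+] = −log(4.28 × 10^-6) = 5.37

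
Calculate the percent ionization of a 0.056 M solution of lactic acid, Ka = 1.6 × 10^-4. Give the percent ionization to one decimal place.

5.2%

CH3CH(OH)COOH ⇌ CH3CH(OH)COO- + H+; let x = [H+] at equilibrium.
Solve x² + 0.00016x − 8.96e-06 = 0 → x = 2.91 × 10^-3 M
Fraction ionized = 2.91 × 10^-3 / 0.056 = 0.0520 → 5.2%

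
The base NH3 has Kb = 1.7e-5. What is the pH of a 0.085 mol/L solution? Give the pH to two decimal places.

pH = 11.08

NH3 + H2O ⇌ NH4+ + OH-
From the ICE table, Kb = [OH-]²/(0.085 − [OH-]) = 1.7 × 10^-5.
Assume [OH-] ≪ 0.085: [OH-] ≈ √(1.7 × 10^-5 × 0.085) = 1.20 × 10^-3 M
([OH-]/C₀ = 1.4% < 5%, so the approximation holds.)
pOH = 2.92, so pH = 14.00 − pOH = 11.08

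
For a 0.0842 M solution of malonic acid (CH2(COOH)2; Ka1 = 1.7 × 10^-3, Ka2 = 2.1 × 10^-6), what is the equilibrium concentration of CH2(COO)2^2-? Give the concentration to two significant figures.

First ionization gives [H+] ≈ [CH2(COOH)COO-] = 1.11 × 10^-2 M.
Second step: Ka2 = [H+][CH2(COO)2^2-]/[CH2(COOH)COO-] ≈ [CH2(COO)2^2-] (since [H+] ≈ [CH2(COOH)COO-]).
So [CH2(COO)2^2-] ≈ Ka2.

2.1 × 10^-6 M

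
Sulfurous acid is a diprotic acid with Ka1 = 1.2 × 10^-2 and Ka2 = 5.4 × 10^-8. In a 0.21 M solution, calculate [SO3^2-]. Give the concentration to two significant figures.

First ionization gives [H+] ≈ [HSO3-] = 4.46 × 10^-2 M.
Second step: Ka2 = [H+][SO3^2-]/[HSO3-] ≈ [SO3^2-] (since [H+] ≈ [HSO3-]).
So [SO3^2-] ≈ Ka2.

5.4 × 10^-8 M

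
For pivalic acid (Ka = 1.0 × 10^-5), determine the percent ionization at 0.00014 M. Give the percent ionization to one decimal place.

23.4%

(CH3)3CCOOH ⇌ (CH3)3CCOO- + H+; let x = [H+] at equilibrium.
Ka = x²/(C₀ − x); solving the quadratic gives x = 3.27 × 10^-5 M.
Fraction ionized = 3.27 × 10^-5 / 0.00014 = 0.2336 → 23.4%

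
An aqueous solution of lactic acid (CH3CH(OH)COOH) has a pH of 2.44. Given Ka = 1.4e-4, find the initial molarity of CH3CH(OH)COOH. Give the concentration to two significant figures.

C₀ = 9.8 × 10^-2 M

[H+] = 10^(-2.44) = 3.63 × 10^-3 M = x
Ka = x²/(C₀ − x) ⇒ C₀ = x + x²/Ka
C₀ = 3.63 × 10^-3 + (3.63 × 10^-3)²/(1.4 × 10^-4) = 9.78 × 10^-2 M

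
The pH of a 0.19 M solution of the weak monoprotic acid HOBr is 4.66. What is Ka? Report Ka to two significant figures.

[H+] = 10^(-4.66) = 2.19 × 10^-5 M
At equilibrium [HA] = 0.19 − 2.19 × 10^-5 = 1.90 × 10^-1 M
Ka = [H+][A-]/[HA] = (2.19 × 10^-5)² / 1.90 × 10^-1 = 2.5 × 10^-9

Ka = 2.5 × 10^-9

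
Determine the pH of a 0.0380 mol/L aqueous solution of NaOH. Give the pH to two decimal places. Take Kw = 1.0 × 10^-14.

pH = 12.58

NaOH is a strong base; [OH-] = 0.038 M.
pOH = -log(0.038) = 1.42
pH = 14.00 - 1.42 = 12.58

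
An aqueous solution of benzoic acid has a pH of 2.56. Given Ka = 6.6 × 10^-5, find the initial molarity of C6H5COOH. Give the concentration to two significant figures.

[H+] = 10^(-2.56) = 2.75 × 10^-3 M = x
Ka = x²/(C₀ − x) ⇒ C₀ = x + x²/Ka
C₀ = 2.75 × 10^-3 + (2.75 × 10^-3)²/(6.6 × 10^-5) = 1.17 × 10^-1 M

C₀ = 1.2 × 10^-1 M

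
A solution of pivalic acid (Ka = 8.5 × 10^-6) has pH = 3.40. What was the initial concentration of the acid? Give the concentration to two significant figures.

C₀ = 1.9 × 10^-2 M

[H+] = 10^(-3.40) = 3.98 × 10^-4 M = x
Ka = x²/(C₀ − x) ⇒ C₀ = x + x²/Ka
C₀ = 3.98 × 10^-4 + (3.98 × 10^-4)²/(8.5 × 10^-6) = 1.90 × 10^-2 M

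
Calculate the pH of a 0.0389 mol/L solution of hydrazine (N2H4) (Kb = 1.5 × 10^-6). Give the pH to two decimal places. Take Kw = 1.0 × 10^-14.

pH = 10.38

N2H4 + H2O ⇌ N2H5+ + OH-
Kb = [OH-]²/(0.0389 − [OH-]) = 1.5 × 10^-6
Assume [OH-] ≪ 0.0389: [OH-] ≈ √(1.5 × 10^-6 × 0.0389) = 2.42 × 10^-4 M
Check: 0.62% ionized — well under 5%, approximation valid.
pOH = 3.62, so pH = 14.00 − pOH = 10.38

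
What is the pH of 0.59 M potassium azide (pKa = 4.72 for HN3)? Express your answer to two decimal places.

pH = 9.25

N3- is the conjugate base of the weak acid HN3.
Ka = 10^(−4.72) = 1.91 × 10^-5
Kb = Kw/Ka = 1.0×10^-14 / 1.91 × 10^-5 = 5.24 × 10^-10
Kb = [OH-]²/(0.59 − [OH-]) = 5.24 × 10^-10
Assume [OH-] ≪ 0.59: [OH-] ≈ √(5.24 × 10^-10 × 0.59) = 1.76 × 10^-5 M
([OH-]/C₀ = 0.003% < 5%, so the approximation holds.)
pOH = 4.75, so pH = 14.00 − pOH = 9.25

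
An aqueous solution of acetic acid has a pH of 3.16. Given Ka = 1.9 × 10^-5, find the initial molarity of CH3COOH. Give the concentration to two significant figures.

C₀ = 2.6 × 10^-2 M

[H+] = 10^(-3.16) = 6.92 × 10^-4 M = x
Ka = x²/(C₀ − x) ⇒ C₀ = x + x²/Ka
C₀ = 6.92 × 10^-4 + (6.92 × 10^-4)²/(1.9 × 10^-5) = 2.59 × 10^-2 M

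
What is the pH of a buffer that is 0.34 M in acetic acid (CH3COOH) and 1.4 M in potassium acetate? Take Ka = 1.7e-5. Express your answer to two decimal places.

pKa = −log(1.7 × 10^-5) = 4.770
pH = pKa + log([A⁻]/[HA]) = 4.770 + log(1.4/0.34)
pH = 4.770 + (+0.615) = 5.38

pH = 5.38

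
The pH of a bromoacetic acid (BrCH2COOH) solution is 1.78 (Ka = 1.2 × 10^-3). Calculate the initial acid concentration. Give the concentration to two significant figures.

[H+] = 10^(-1.78) = 1.66 × 10^-2 M = x
Ka = x²/(C₀ − x) ⇒ C₀ = x + x²/Ka
C₀ = 1.66 × 10^-2 + (1.66 × 10^-2)²/(1.2 × 10^-3) = 2.46 × 10^-1 M

C₀ = 2.5 × 10^-1 M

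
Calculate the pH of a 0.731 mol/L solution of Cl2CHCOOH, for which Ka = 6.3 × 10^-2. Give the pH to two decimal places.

pH = 0.73

Cl2CHCOOH ⇌ Cl2CHCOO- + H+
Ka = [H+]²/(0.731 − [H+]) = 6.3 × 10^-2
Here C₀/Ka ≈ 11.6, so the small-[H+] approximation fails. Use the quadratic:
[H+] = (−Ka + √(Ka² + 4·Ka·C₀))/2 = 1.85 × 10^-1 M
pH = −log(1.85 × 10^-1) = 0.73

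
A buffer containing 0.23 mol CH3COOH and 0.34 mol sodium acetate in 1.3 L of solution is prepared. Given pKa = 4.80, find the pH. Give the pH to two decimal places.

pH = 4.97

Using pH = pKa + log([base]/[acid]) with [base]/[acid] = 0.34/0.23:
pH = 4.80 + (+0.170) = 4.97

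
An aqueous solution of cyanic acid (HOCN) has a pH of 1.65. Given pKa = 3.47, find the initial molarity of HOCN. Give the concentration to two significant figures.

[H+] = 10^(-1.65) = 2.24 × 10^-2 M = x
Ka = 10^(−3.47) = 3.39 × 10^-4
Ka = x²/(C₀ − x) ⇒ C₀ = x + x²/Ka
C₀ = 2.24 × 10^-2 + (2.24 × 10^-2)²/(3.39 × 10^-4) = 1.50 M

C₀ = 1.5 M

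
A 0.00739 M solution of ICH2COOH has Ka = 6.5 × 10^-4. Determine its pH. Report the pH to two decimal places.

ICH2COOH ⇌ ICH2COO- + H+
From the ICE table, Ka = [H+]²/(0.00739 − [H+]) = 6.5 × 10^-4.
Here C₀/Ka ≈ 11.4, so the small-[H+] approximation fails. Use the quadratic:
[H+] = (−Ka + √(Ka² + 4·Ka·C₀))/2 = 1.89 × 10^-3 M
pH = −log[H+] = −log(1.89 × 10^-3) = 2.72

pH = 2.72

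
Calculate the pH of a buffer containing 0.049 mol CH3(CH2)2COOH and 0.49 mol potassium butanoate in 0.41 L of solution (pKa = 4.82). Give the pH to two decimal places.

pH = 5.82

pH = pKa + log([A⁻]/[HA]) = 4.82 + log(0.49/0.049)
pH = 4.82 + (+1.000) = 5.82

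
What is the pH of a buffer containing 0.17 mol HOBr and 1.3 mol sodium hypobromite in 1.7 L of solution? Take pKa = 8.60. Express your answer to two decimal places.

Henderson–Hasselbalch: pH = pKa + log([OBr-]/[HOBr]) = 8.60 + log(1.3/0.17)
pH = 8.60 + (+0.883) = 9.48

pH = 9.48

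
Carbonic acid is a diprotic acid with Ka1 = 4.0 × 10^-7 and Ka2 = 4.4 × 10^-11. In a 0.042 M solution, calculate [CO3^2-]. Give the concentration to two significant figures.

4.4 × 10^-11 M

First ionization gives [H+] ≈ [HCO3-] = 1.30 × 10^-4 M.
Second step: Ka2 = [H+][CO3^2-]/[HCO3-] ≈ [CO3^2-] (since [H+] ≈ [HCO3-]).
So [CO3^2-] ≈ Ka2.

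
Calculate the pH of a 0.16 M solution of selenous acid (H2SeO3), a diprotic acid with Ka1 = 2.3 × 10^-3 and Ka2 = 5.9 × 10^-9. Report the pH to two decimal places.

Since Ka1 ≫ Ka2, the first ionization dominates [H+].
Ka1 = x²/(0.16 − x) = 2.3 × 10^-3
Solving the quadratic: x = (−Ka1 + √(Ka1² + 4·Ka1·C₀))/2 = 1.81 × 10^-2 M
pH = −log(1.81 × 10^-2) = 1.74

pH = 1.74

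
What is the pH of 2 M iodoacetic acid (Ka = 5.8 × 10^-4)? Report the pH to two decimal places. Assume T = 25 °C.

pH = 1.47

ICH2COOH ⇌ ICH2COO- + H+
Ka = [H+]²/(2 − [H+]) = 5.8 × 10^-4
Neglecting [H+] in the denominator: [H+] = √(5.8 × 10^-4 × 2) = 3.41 × 10^-2 M
pH = −log(3.41 × 10^-2) = 1.47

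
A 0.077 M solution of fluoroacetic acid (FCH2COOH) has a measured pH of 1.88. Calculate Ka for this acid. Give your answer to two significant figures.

Ka = 2.7 × 10^-3

[H+] = 10^(-1.88) = 1.32 × 10^-2 M
At equilibrium [HA] = 0.077 − 1.32 × 10^-2 = 6.38 × 10^-2 M
Ka = [H+][A-]/[HA] = (1.32 × 10^-2)² / 6.38 × 10^-2 = 2.7 × 10^-3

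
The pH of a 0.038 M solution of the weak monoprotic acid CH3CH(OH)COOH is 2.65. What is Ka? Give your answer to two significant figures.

[H+] = 10^(-2.65) = 2.24 × 10^-3 M
At equilibrium [HA] = 0.038 − 2.24 × 10^-3 = 3.58 × 10^-2 M
Ka = [H+][A-]/[HA] = (2.24 × 10^-3)² / 3.58 × 10^-2 = 1.4 × 10^-4

Ka = 1.4 × 10^-4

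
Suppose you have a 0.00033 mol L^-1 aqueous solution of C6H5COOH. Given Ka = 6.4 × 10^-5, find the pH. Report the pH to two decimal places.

pH = 3.93

C6H5COOH ⇌ C6H5COO- + H+
Ka = x²/(0.00033 − x) = 6.4 × 10^-5
Here C₀/Ka ≈ 5.16, so the small-x approximation fails. Use the quadratic:
x = [−6.4e-05 + √(6.4e-05² + 8.45e-08)]/2 = 1.17 × 10^-4 M
pH = −log(1.17 × 10^-4) = 3.93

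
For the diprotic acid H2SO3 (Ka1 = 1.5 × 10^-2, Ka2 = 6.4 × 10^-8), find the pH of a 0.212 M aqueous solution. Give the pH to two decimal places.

pH = 1.31

Ka1 ≫ Ka2, so treat the first dissociation as the only significant source of H+.
Ka1 = x²/(0.212 − x) = 1.5 × 10^-2
Solving the quadratic: x = (−Ka1 + √(Ka1² + 4·Ka1·C₀))/2 = 4.94 × 10^-2 M
pH = −log(4.94 × 10^-2) = 1.31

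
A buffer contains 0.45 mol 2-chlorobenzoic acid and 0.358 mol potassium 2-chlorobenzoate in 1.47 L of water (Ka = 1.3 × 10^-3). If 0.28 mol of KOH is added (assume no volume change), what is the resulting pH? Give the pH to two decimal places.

pH = 3.46

After neutralization: n(ClC6H4COOH) = 0.17 mol, n(ClC6H4COO-) = 0.638 mol.
pKa = −log(1.3 × 10^-3) = 2.886
pH = pKa + log(n_ClC6H4COO-/n_ClC6H4COOH) = 2.886 + log(0.638/0.17) = 2.886 + (+0.574)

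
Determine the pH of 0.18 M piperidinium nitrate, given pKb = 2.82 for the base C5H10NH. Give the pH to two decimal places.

pH = 5.96

C5H10NH2+ is the conjugate acid of the weak base C5H10NH.
Kb = 10^(−2.82) = 1.51 × 10^-3
Ka = Kw/Kb = 1.0×10^-14 / 1.51 × 10^-3 = 6.62 × 10^-12
Ka = [H+]²/(0.18 − [H+]) = 6.62 × 10^-12
Since Ka ≪ C₀, [H+] ≈ √(Ka·C₀) = 1.09 × 10^-6 M.
([H+]/C₀ = 0.00061% < 5%, so the approximation holds.)
pH = −log(1.09 × 10^-6) = 5.96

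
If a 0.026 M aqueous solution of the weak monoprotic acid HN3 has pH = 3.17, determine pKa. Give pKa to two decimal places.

[H+] = 10^(-3.17) = 6.76 × 10^-4 M
At equilibrium [HA] = 0.026 − 6.76 × 10^-4 = 2.53 × 10^-2 M
Ka = [H+][A-]/[HA] = (6.76 × 10^-4)² / 2.53 × 10^-2 = 1.81 × 10^-5
pKa = -log(1.81 × 10^-5) = 4.74

pKa = 4.74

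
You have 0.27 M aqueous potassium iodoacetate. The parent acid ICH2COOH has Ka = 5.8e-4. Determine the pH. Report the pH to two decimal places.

ICH2COO- is the conjugate base of the weak acid ICH2COOH.
Kb = Kw/Ka = 1.0×10^-14 / 5.8 × 10^-4 = 1.72 × 10^-11
Kb = x²/(0.27 − x) = 1.72 × 10^-11
Assume x ≪ 0.27: x ≈ √(1.72 × 10^-11 × 0.27) = 2.15 × 10^-6 M
pOH = 5.67, so pH = 14.00 − pOH = 8.33

pH = 8.33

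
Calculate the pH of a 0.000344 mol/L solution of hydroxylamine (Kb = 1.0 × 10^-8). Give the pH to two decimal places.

pH = 8.27

NH2OH + H2O ⇌ NH3OH+ + OH-
Kb = [OH-]²/(0.000344 − [OH-]) = 1.0 × 10^-8
Since Kb ≪ C₀, [OH-] ≈ √(Kb·C₀) = 1.85 × 10^-6 M.
([OH-]/C₀ = 0.54% < 5%, so the approximation holds.)
pOH = −log(1.85 × 10^-6) = 5.73; pH = 14.00 − 5.73 = 8.27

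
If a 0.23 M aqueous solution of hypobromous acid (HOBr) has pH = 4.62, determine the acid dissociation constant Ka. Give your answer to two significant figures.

[H+] = 10^(-4.62) = 2.40 × 10^-5 M
At equilibrium [HA] = 0.23 − 2.40 × 10^-5 = 2.30 × 10^-1 M
Ka = [H+][A-]/[HA] = (2.40 × 10^-5)² / 2.30 × 10^-1 = 2.5 × 10^-9

Ka = 2.5 × 10^-9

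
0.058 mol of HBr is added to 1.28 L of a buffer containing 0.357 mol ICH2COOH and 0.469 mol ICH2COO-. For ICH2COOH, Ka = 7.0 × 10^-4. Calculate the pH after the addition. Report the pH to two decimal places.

Added H+ converts ICH2COO- to ICH2COOH: ICH2COOH → 0.415 mol, ICH2COO- → 0.411 mol.
pKa = −log(7.0 × 10^-4) = 3.155
pH = pKa + log([A⁻]/[HA]) = 3.155 + log(0.411/0.415) = 3.155 -0.004

pH = 3.15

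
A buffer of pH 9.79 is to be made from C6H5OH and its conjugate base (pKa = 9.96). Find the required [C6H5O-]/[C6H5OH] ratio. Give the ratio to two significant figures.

ratio = 0.68

pH = pKa + log(r) ⇒ log(r) = 9.79 − 9.96 = -0.17
r = [C6H5O-]/[C6H5OH] = 10^(-0.17) = 0.676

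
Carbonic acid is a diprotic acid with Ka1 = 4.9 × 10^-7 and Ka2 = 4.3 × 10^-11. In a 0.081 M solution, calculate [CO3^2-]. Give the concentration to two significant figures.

First ionization gives [H+] ≈ [HCO3-] = 1.99 × 10^-4 M.
Second step: Ka2 = [H+][CO3^2-]/[HCO3-] ≈ [CO3^2-] (since [H+] ≈ [HCO3-]).
So [CO3^2-] ≈ Ka2.

4.3 × 10^-11 M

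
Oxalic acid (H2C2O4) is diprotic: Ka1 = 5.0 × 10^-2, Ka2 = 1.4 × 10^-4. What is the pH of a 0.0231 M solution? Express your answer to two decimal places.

pH = 1.76

Since Ka1 ≫ Ka2, the first ionization dominates [H+].
Ka1 = x²/(0.0231 − x) = 5.0 × 10^-2
Solving the quadratic: x = (−Ka1 + √(Ka1² + 4·Ka1·C₀))/2 = 1.72 × 10^-2 M
pH = −log(1.72 × 10^-2) = 1.76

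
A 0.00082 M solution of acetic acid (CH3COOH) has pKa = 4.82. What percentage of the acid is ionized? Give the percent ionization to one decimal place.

12.7%

CH3COOH ⇌ CH3COO- + H+; let x = [H+] at equilibrium.
Ka = 10^(−4.82) = 1.51 × 10^-5
Solve x² + 1.51e-05x − 1.24e-08 = 0 → x = 1.04 × 10^-4 M
% ionization = x/C₀ × 100% = 1.04 × 10^-4/0.00082 × 100% = 12.7%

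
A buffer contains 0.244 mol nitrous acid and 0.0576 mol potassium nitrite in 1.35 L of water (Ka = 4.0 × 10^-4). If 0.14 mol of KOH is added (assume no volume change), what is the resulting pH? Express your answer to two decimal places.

OH- converts HNO2 to NO2-: HNO2 → 0.104 mol, NO2- → 0.198 mol.
pKa = −log(4.0 × 10^-4) = 3.398
pH = pKa + log(n_NO2-/n_HNO2) = 3.398 + log(0.198/0.104) = 3.398 + (+0.280)

pH = 3.68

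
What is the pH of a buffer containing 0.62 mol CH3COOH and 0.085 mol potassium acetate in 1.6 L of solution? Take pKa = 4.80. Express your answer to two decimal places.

pH = pKa + log([A⁻]/[HA]) = 4.80 + log(0.085/0.62)
pH = 4.80 + (-0.863) = 3.94

pH = 3.94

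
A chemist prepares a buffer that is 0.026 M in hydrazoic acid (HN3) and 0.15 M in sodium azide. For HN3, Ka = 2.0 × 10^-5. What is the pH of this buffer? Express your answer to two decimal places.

pKa = −log(2.0 × 10^-5) = 4.699
Using pH = pKa + log([base]/[acid]) with [base]/[acid] = 0.15/0.026:
pH = 4.699 + (+0.761) = 5.46

pH = 5.46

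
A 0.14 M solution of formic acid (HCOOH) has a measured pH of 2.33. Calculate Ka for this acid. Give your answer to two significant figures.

[H+] = 10^(-2.33) = 4.68 × 10^-3 M
At equilibrium [HA] = 0.14 − 4.68 × 10^-3 = 1.35 × 10^-1 M
Ka = [H+][A-]/[HA] = (4.68 × 10^-3)² / 1.35 × 10^-1 = 1.6 × 10^-4

Ka = 1.6 × 10^-4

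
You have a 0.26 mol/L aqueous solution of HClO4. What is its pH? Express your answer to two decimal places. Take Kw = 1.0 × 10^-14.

HClO4 is a strong acid and dissociates completely, so [H+] = 0.26 M.
pH = -log(0.26) = 0.59

pH = 0.59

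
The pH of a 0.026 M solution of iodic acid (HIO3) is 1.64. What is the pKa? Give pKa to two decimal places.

[H+] = 10^(-1.64) = 2.29 × 10^-2 M
At equilibrium [HA] = 0.026 − 2.29 × 10^-2 = 3.10 × 10^-3 M
Ka = [H+][A-]/[HA] = (2.29 × 10^-2)² / 3.10 × 10^-3 = 1.69 × 10^-1
pKa = -log(1.69 × 10^-1) = 0.77

pKa = 0.77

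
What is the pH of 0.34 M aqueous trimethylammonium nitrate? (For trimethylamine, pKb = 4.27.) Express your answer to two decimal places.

pH = 5.10

(CH3)3NH+ is the conjugate acid of the weak base (CH3)3N.
Kb = 10^(−4.27) = 5.37 × 10^-5
Ka = Kw/Kb = 1.0×10^-14 / 5.37 × 10^-5 = 1.86 × 10^-10
Ka = x²/(0.34 − x) = 1.86 × 10^-10
Since Ka ≪ C₀, x ≈ √(Ka·C₀) = 7.95 × 10^-6 M.
Check: 0.0023% ionized — well under 5%, approximation valid.
pH = −log[H+] = −log(7.95 × 10^-6) = 5.10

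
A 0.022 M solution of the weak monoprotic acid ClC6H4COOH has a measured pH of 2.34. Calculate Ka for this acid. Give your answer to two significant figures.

[H+] = 10^(-2.34) = 4.57 × 10^-3 M
At equilibrium [HA] = 0.022 − 4.57 × 10^-3 = 1.74 × 10^-2 M
Ka = [H+][A-]/[HA] = (4.57 × 10^-3)² / 1.74 × 10^-2 = 1.2 × 10^-3

Ka = 1.2 × 10^-3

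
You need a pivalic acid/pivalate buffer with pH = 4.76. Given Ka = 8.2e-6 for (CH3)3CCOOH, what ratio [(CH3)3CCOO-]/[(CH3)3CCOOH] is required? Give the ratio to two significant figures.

pKa = -log(8.2 × 10^-6) = 5.086
pH = pKa + log(r) ⇒ log(r) = 4.76 − 5.086 = -0.326
r = [(CH3)3CCOO-]/[(CH3)3CCOOH] = 10^(-0.326) = 0.472

ratio = 0.47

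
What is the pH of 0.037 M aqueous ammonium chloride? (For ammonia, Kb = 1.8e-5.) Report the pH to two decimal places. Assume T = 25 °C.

pH = 5.34

NH4+ is the conjugate acid of the weak base NH3.
Ka = Kw/Kb = 1.0×10^-14 / 1.8 × 10^-5 = 5.56 × 10^-10
Ka = [H+]²/(0.037 − [H+]) = 5.56 × 10^-10
Assume [H+] ≪ 0.037: [H+] ≈ √(5.56 × 10^-10 × 0.037) = 4.54 × 10^-6 M
pH = −log[H+] = −log(4.54 × 10^-6) = 5.34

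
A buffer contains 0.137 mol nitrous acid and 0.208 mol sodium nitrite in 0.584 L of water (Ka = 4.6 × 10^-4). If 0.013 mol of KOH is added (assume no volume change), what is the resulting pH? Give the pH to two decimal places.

pH = 3.59

After neutralization: n(HNO2) = 0.124 mol, n(NO2-) = 0.221 mol.
pKa = −log(4.6 × 10^-4) = 3.337
Henderson–Hasselbalch with mole ratio 0.221/0.124: pH = 3.337 + (+0.251)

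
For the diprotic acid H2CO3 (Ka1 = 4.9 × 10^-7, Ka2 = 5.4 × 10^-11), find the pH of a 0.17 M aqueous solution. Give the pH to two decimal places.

pH = 3.54

Ka1 ≫ Ka2, so treat the first dissociation as the only significant source of H+.
Ka1 = x²/(0.17 − x) = 4.9 × 10^-7
x ≈ √(4.9 × 10^-7 × 0.17) = 2.89 × 10^-4 M
pH = −log(2.89 × 10^-4) = 3.54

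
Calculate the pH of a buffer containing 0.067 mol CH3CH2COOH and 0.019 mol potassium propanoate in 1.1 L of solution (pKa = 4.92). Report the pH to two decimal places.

Using pH = pKa + log([base]/[acid]) with [base]/[acid] = 0.019/0.067:
pH = 4.92 + (-0.547) = 4.37

pH = 4.37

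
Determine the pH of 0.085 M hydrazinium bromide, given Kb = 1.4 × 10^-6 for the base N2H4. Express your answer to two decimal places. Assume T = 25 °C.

pH = 4.61

N2H5+ is the conjugate acid of the weak base N2H4.
Ka = Kw/Kb = 1.0×10^-14 / 1.4 × 10^-6 = 7.14 × 10^-9
From the ICE table, Ka = [H+]²/(0.085 − [H+]) = 7.14 × 10^-9.
Neglecting [H+] in the denominator: [H+] = √(7.14 × 10^-9 × 0.085) = 2.46 × 10^-5 M
pH = −log(2.46 × 10^-5) = 4.61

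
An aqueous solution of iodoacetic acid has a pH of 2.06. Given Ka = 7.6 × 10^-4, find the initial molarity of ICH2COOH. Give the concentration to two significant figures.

[H+] = 10^(-2.06) = 8.71 × 10^-3 M = x
Ka = x²/(C₀ − x) ⇒ C₀ = x + x²/Ka
C₀ = 8.71 × 10^-3 + (8.71 × 10^-3)²/(7.6 × 10^-4) = 1.09 × 10^-1 M

C₀ = 1.1 × 10^-1 M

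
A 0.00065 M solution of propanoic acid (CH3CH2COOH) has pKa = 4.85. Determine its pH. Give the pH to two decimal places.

pH = 4.05

CH3CH2COOH ⇌ CH3CH2COO- + H+
Ka = 10^(−4.85) = 1.41 × 10^-5
Let x = [H+] at equilibrium. Ka = x²/(0.00065 − x).
Here C₀/Ka ≈ 46.1, so the small-x approximation fails. Use the quadratic:
x = [−1.41e-05 + √(1.41e-05² + 3.67e-08)]/2 = 8.89 × 10^-5 M
pH = −log[H+] = −log(8.89 × 10^-5) = 4.05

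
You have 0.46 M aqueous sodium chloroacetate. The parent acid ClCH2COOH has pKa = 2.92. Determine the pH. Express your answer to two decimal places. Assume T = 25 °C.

ClCH2COO- is the conjugate base of the weak acid ClCH2COOH.
Ka = 10^(−2.92) = 1.20 × 10^-3
Kb = Kw/Ka = 1.0×10^-14 / 1.20 × 10^-3 = 8.33 × 10^-12
Kb = x²/(0.46 − x) = 8.33 × 10^-12
Assume x ≪ 0.46: x ≈ √(8.33 × 10^-12 × 0.46) = 1.96 × 10^-6 M
Check: 0.00043% ionized — well under 5%, approximation valid.
pOH = 5.71, so pH = 14.00 − pOH = 8.29

pH = 8.29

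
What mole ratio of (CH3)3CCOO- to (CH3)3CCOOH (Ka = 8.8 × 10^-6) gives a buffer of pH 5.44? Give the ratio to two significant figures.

ratio = 2.4

pKa = -log(8.8 × 10^-6) = 5.056
pH = pKa + log(r) ⇒ log(r) = 5.44 − 5.056 = +0.384
r = [(CH3)3CCOO-]/[(CH3)3CCOOH] = 10^(+0.384) = 2.42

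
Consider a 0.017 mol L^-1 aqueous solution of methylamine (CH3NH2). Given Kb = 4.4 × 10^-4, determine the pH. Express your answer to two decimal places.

pH = 11.40

CH3NH2 + H2O ⇌ CH3NH3+ + OH-
From the ICE table, Kb = [OH-]²/(0.017 − [OH-]) = 4.4 × 10^-4.
Here C₀/Kb ≈ 38.6, so the small-[OH-] approximation fails. Use the quadratic:
[OH-] = (−Kb + √(Kb² + 4·Kb·C₀))/2 = 2.52 × 10^-3 M
pOH = −log(2.52 × 10^-3) = 2.60; pH = 14.00 − 2.60 = 11.40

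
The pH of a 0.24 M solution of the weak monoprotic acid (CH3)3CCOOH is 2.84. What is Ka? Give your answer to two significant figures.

Ka = 8.8 × 10^-6

[H+] = 10^(-2.84) = 1.45 × 10^-3 M
At equilibrium [HA] = 0.24 − 1.45 × 10^-3 = 2.39 × 10^-1 M
Ka = [H+][A-]/[HA] = (1.45 × 10^-3)² / 2.39 × 10^-1 = 8.8 × 10^-6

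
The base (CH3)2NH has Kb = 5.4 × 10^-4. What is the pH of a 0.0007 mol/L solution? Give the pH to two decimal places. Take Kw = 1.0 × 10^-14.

(CH3)2NH + H2O ⇌ (CH3)2NH2+ + OH-
Kb = [OH-]²/(0.0007 − [OH-]) = 5.4 × 10^-4
Here C₀/Kb ≈ 1.3, so the small-[OH-] approximation fails. Use the quadratic:
[OH-] = [−0.00054 + √(0.00054² + 1.51e-06)]/2 = 4.01 × 10^-4 M
pOH = −log(4.01 × 10^-4) = 3.40; pH = 14.00 − 3.40 = 10.60

pH = 10.60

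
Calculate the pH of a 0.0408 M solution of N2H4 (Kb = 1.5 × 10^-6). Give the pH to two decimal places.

pH = 10.39

N2H4 + H2O ⇌ N2H5+ + OH-
Let x = [OH-] at equilibrium. Kb = x²/(0.0408 − x).
Neglecting x in the denominator: x = √(1.5 × 10^-6 × 0.0408) = 2.47 × 10^-4 M
Check: 0.61% ionized — well under 5%, approximation valid.
pOH = −log(2.47 × 10^-4) = 3.61; pH = 14.00 − 3.61 = 10.39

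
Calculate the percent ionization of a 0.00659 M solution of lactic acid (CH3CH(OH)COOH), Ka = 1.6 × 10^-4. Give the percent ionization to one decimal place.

CH3CH(OH)COOH ⇌ CH3CH(OH)COO- + H+; let x = [H+] at equilibrium.
Solve x² + 0.00016x − 1.05e-06 = 0 → x = 9.50 × 10^-4 M
% ionization = x/C₀ × 100% = 9.50 × 10^-4/0.00659 × 100% = 14.4%

14.4%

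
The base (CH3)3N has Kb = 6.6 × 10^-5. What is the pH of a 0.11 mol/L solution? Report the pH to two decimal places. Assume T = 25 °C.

pH = 11.43

(CH3)3N + H2O ⇌ (CH3)3NH+ + OH-
From the ICE table, Kb = x²/(0.11 − x) = 6.6 × 10^-5.
Neglecting x in the denominator: x = √(6.6 × 10^-5 × 0.11) = 2.69 × 10^-3 M
(x/C₀ = 2.4% < 5%, so the approximation holds.)
pOH = 2.57, so pH = 14.00 − pOH = 11.43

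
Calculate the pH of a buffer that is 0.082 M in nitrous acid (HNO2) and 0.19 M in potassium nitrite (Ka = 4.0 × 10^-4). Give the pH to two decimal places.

pKa = −log(4.0 × 10^-4) = 3.398
pH = pKa + log([A⁻]/[HA]) = 3.398 + log(0.19/0.082)
pH = 3.398 + (+0.365) = 3.76

pH = 3.76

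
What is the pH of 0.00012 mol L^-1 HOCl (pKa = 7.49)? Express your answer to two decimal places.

pH = 5.71

HOCl ⇌ OCl- + H+
Ka = 10^(−7.49) = 3.24 × 10^-8
Ka = x²/(0.00012 − x) = 3.24 × 10^-8
Assume x ≪ 0.00012: x ≈ √(3.24 × 10^-8 × 0.00012) = 1.97 × 10^-6 M
pH = −log(1.97 × 10^-6) = 5.71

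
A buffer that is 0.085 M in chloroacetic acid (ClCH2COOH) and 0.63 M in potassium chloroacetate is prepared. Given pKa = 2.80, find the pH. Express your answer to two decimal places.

pH = 3.67

Using pH = pKa + log([base]/[acid]) with [base]/[acid] = 0.63/0.085:
pH = 2.80 + (+0.870) = 3.67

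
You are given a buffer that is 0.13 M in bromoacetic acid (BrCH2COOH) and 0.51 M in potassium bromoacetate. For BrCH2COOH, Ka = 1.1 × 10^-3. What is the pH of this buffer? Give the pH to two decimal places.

pH = 3.55

pKa = −log(1.1 × 10^-3) = 2.959
pH = pKa + log([A⁻]/[HA]) = 2.959 + log(0.51/0.13)
pH = 2.959 + (+0.594) = 3.55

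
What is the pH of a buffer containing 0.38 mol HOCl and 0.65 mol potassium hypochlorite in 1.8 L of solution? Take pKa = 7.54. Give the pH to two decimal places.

Using pH = pKa + log([base]/[acid]) with [base]/[acid] = 0.65/0.38:
pH = 7.54 + (+0.233) = 7.77

pH = 7.77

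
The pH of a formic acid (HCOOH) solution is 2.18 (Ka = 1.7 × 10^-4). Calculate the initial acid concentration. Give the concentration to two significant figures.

[H+] = 10^(-2.18) = 6.61 × 10^-3 M = x
Ka = x²/(C₀ − x) ⇒ C₀ = x + x²/Ka
C₀ = 6.61 × 10^-3 + (6.61 × 10^-3)²/(1.7 × 10^-4) = 2.64 × 10^-1 M

C₀ = 2.6 × 10^-1 M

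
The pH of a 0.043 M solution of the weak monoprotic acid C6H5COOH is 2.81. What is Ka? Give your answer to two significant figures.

Ka = 5.8 × 10^-5

[H+] = 10^(-2.81) = 1.55 × 10^-3 M
At equilibrium [HA] = 0.043 − 1.55 × 10^-3 = 4.14 × 10^-2 M
Ka = [H+][A-]/[HA] = (1.55 × 10^-3)² / 4.14 × 10^-2 = 5.8 × 10^-5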